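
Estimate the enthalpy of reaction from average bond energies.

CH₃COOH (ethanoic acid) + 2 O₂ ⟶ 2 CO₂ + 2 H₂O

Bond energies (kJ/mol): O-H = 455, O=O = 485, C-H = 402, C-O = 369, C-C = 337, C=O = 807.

Bonds broken (reactants):
  C-C: 1 × 337 = 337
  C-H: 3 × 402 = 1206
  C-O: 1 × 369 = 369
  C=O: 1 × 807 = 807
  O-H: 1 × 455 = 455
  O=O: 2 × 485 = 970
  Σ(broken) = 4144 kJ
Bonds formed (products):
  C=O: 4 × 807 = 3228
  O-H: 4 × 455 = 1820
  Σ(formed) = 5048 kJ
ΔH = Σ(broken) − Σ(formed) = 4144 − 5048 = −904 kJ

ΔH ≈ −904 kJ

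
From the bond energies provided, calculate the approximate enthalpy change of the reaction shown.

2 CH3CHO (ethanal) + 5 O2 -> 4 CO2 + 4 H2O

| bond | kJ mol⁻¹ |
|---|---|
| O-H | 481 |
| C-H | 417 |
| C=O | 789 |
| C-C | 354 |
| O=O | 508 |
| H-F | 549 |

Bonds broken (reactants):
  C-C: 2 × 354 = 708
  C-H: 8 × 417 = 3336
  C=O: 2 × 789 = 1578
  O=O: 5 × 508 = 2540
  Σ(broken) = 8162 kJ
Bonds formed (products):
  C=O: 8 × 789 = 6312
  O-H: 8 × 481 = 3848
  Σ(formed) = 10160 kJ
ΔH = Σ(broken) − Σ(formed) = 8162 − 10160 = −1998 kJ

ΔH ≈ −1998 kJ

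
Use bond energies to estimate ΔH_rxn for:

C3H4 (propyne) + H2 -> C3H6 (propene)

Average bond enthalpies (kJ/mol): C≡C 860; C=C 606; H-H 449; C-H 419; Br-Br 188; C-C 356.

Bonds broken (reactants):
  C≡C: 1 × 860 = 860
  C-C: 1 × 356 = 356
  C-H: 4 × 419 = 1676
  H-H: 1 × 449 = 449
  Σ(broken) = 3341 kJ
Bonds formed (products):
  C-C: 1 × 356 = 356
  C-H: 6 × 419 = 2514
  C=C: 1 × 606 = 606
  Σ(formed) = 3476 kJ
ΔH = Σ(broken) − Σ(formed) = 3341 − 3476 = −135 kJ

ΔH ≈ −135 kJ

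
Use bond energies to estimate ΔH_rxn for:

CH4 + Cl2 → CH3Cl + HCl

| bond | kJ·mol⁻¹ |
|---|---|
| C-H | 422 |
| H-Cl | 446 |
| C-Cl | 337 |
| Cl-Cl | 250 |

ΔH ≈ −111 kJ

Bonds broken (reactants):
  C-H: 4 × 422 = 1688
  Cl-Cl: 1 × 250 = 250
  Σ(broken) = 1938 kJ
Bonds formed (products):
  C-Cl: 1 × 337 = 337
  C-H: 3 × 422 = 1266
  H-Cl: 1 × 446 = 446
  Σ(formed) = 2049 kJ
ΔH = Σ(broken) − Σ(formed) = 1938 − 2049 = −111 kJ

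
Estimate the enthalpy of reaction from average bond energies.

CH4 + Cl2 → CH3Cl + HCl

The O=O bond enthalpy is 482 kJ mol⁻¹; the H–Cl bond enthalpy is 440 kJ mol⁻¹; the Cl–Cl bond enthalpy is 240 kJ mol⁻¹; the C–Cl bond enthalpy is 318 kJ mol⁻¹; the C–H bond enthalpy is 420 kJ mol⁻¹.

Bonds broken (reactants):
  C–H: 4 × 420 = 1680
  Cl–Cl: 1 × 240 = 240
  Σ(broken) = 1920 kJ
Bonds formed (products):
  C–Cl: 1 × 318 = 318
  C–H: 3 × 420 = 1260
  H–Cl: 1 × 440 = 440
  Σ(formed) = 2018 kJ
ΔH = Σ(broken) − Σ(formed) = 1920 − 2018 = −98 kJ

ΔH ≈ −98 kJ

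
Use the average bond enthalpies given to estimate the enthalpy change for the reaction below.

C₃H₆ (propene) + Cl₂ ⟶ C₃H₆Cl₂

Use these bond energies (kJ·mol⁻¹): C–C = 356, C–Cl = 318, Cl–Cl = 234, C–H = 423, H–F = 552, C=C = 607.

Bonds broken (reactants):
  C–C: 1 × 356 = 356
  C–H: 6 × 423 = 2538
  C=C: 1 × 607 = 607
  Cl–Cl: 1 × 234 = 234
  Σ(broken) = 3735 kJ
Bonds formed (products):
  C–C: 2 × 356 = 712
  C–Cl: 2 × 318 = 636
  C–H: 6 × 423 = 2538
  Σ(formed) = 3886 kJ
ΔH = Σ(broken) − Σ(formed) = 3735 − 3886 = −151 kJ

ΔH ≈ −151 kJ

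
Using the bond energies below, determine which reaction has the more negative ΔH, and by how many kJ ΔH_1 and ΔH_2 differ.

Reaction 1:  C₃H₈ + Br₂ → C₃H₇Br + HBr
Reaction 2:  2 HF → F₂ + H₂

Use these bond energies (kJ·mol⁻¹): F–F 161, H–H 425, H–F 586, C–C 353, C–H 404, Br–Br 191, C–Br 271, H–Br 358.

Reaction 1:
  Bonds broken (reactants):
    Br–Br: 1 × 191 = 191
    C–C: 2 × 353 = 706
    C–H: 8 × 404 = 3232
    Σ(broken) = 4129 kJ
  Bonds formed (products):
    C–Br: 1 × 271 = 271
    C–C: 2 × 353 = 706
    C–H: 7 × 404 = 2828
    H–Br: 1 × 358 = 358
    Σ(formed) = 4163 kJ
  ΔH_1 = 4129 − 4163 = −34 kJ
Reaction 2:
  Bonds broken (reactants):
    H–F: 2 × 586 = 1172
    Σ(broken) = 1172 kJ
  Bonds formed (products):
    F–F: 1 × 161 = 161
    H–H: 1 × 425 = 425
    Σ(formed) = 586 kJ
  ΔH_2 = 1172 − 586 = +586 kJ
ΔH_1 − ΔH_2 = −620 kJ, so reaction 1 has the more negative ΔH; |ΔH_1 − ΔH_2| = 620 kJ.

Reaction 1, by 620 kJ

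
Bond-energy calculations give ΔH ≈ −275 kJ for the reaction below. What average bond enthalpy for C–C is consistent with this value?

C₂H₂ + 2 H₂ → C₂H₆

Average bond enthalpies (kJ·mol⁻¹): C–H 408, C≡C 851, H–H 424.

Let D be the C–C bond energy.
Σ(broken) = 1×851 + 2×408 + 2×424 = 2515
Σ(formed) = 1×D + 6×408 = 2448 + D
ΔH = Σ(broken) − Σ(formed) = (2515) − (2448 + D) = +67 − D
Setting this equal to −275 kJ gives D = 342 kJ/mol.

D(C–C) ≈ 342 kJ/mol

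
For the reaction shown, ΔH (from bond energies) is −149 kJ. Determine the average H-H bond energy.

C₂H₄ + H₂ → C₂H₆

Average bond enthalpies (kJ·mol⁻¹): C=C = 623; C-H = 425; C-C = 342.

Let D be the H-H bond energy.
Σ(broken) = 4×425 + 1×623 + 1×D = 2323 + D
Σ(formed) = 1×342 + 6×425 = 2892
ΔH = Σ(broken) − Σ(formed) = (2323 + D) − (2892) = −569 + D
Setting this equal to −149 kJ gives D = 420 kJ/mol.

D(H-H) ≈ 420 kJ/mol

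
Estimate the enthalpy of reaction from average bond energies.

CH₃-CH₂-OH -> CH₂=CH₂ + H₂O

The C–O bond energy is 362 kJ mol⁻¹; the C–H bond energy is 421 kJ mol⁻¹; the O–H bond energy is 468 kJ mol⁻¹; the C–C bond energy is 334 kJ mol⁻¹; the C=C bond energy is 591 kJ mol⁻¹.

Bonds broken (reactants):
  C–C: 1 × 334 = 334
  C–H: 5 × 421 = 2105
  C–O: 1 × 362 = 362
  O–H: 1 × 468 = 468
  Σ(broken) = 3269 kJ
Bonds formed (products):
  C–H: 4 × 421 = 1684
  C=C: 1 × 591 = 591
  O–H: 2 × 468 = 936
  Σ(formed) = 3211 kJ
ΔH = Σ(broken) − Σ(formed) = 3269 − 3211 = +58 kJ

ΔH ≈ +58 kJ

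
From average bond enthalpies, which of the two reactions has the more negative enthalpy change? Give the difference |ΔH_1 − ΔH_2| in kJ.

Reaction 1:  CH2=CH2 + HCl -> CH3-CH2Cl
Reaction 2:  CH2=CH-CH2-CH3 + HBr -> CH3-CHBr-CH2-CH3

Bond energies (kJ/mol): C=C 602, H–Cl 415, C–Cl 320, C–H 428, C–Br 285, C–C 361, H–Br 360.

Reaction 1:
  Bonds broken (reactants):
    C–H: 4 × 428 = 1712
    C=C: 1 × 602 = 602
    H–Cl: 1 × 415 = 415
    Σ(broken) = 2729 kJ
  Bonds formed (products):
    C–C: 1 × 361 = 361
    C–Cl: 1 × 320 = 320
    C–H: 5 × 428 = 2140
    Σ(formed) = 2821 kJ
  ΔH_1 = 2729 − 2821 = −92 kJ
Reaction 2:
  Bonds broken (reactants):
    C–C: 2 × 361 = 722
    C–H: 8 × 428 = 3424
    C=C: 1 × 602 = 602
    H–Br: 1 × 360 = 360
    Σ(broken) = 5108 kJ
  Bonds formed (products):
    C–Br: 1 × 285 = 285
    C–C: 3 × 361 = 1083
    C–H: 9 × 428 = 3852
    Σ(formed) = 5220 kJ
  ΔH_2 = 5108 − 5220 = −112 kJ
ΔH_1 − ΔH_2 = +20 kJ, so reaction 2 has the more negative ΔH; |ΔH_1 − ΔH_2| = 20 kJ.

Reaction 2, by 20 kJ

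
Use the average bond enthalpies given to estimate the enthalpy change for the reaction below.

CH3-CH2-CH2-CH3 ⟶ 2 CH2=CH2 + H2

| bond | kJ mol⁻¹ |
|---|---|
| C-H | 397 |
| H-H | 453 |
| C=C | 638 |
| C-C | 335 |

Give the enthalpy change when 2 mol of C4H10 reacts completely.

Bonds broken (reactants):
  C-C: 3 × 335 = 1005
  C-H: 10 × 397 = 3970
  Σ(broken) = 4975 kJ
Bonds formed (products):
  C-H: 8 × 397 = 3176
  C=C: 2 × 638 = 1276
  H-H: 1 × 453 = 453
  Σ(formed) = 4905 kJ
ΔH = Σ(broken) − Σ(formed) = 4975 − 4905 = +70 kJ
For 2× the reaction as written: 2 × (+70) = +140 kJ

ΔH = +140 kJ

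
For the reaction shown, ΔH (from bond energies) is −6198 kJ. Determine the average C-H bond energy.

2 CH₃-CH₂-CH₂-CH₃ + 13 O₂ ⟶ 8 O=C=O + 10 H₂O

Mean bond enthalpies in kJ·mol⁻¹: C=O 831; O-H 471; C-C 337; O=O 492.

Let D be the C-H bond energy.
Σ(broken) = 6×337 + 20×D + 13×492 = 8418 + 20D
Σ(formed) = 16×831 + 20×471 = 22716
ΔH = Σ(broken) − Σ(formed) = (8418 + 20D) − (22716) = −14298 + 20D
Setting this equal to −6198 kJ gives 20D = 8100, so D = 405 kJ/mol.

D(C-H) ≈ 405 kJ/mol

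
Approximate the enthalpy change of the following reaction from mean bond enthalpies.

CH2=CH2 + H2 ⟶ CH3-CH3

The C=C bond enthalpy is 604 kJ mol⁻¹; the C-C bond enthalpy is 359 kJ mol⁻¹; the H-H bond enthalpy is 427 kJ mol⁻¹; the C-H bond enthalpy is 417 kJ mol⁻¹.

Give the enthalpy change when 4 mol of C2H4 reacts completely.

Bonds broken (reactants):
  C-H: 4 × 417 = 1668
  C=C: 1 × 604 = 604
  H-H: 1 × 427 = 427
  Σ(broken) = 2699 kJ
Bonds formed (products):
  C-C: 1 × 359 = 359
  C-H: 6 × 417 = 2502
  Σ(formed) = 2861 kJ
ΔH = Σ(broken) − Σ(formed) = 2699 − 2861 = −162 kJ
For 4× the reaction as written: 4 × (−162) = −648 kJ

ΔH = −648 kJ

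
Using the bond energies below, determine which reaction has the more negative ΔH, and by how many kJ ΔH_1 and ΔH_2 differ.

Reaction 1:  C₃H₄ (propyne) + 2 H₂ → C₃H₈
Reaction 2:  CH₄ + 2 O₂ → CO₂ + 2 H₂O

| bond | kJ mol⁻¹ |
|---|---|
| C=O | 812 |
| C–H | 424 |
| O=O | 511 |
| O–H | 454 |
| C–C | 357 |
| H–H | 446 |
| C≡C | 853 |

Reaction 2, by 414 kJ

Reaction 1:
  Bonds broken (reactants):
    C≡C: 1 × 853 = 853
    C–C: 1 × 357 = 357
    C–H: 4 × 424 = 1696
    H–H: 2 × 446 = 892
    Σ(broken) = 3798 kJ
  Bonds formed (products):
    C–C: 2 × 357 = 714
    C–H: 8 × 424 = 3392
    Σ(formed) = 4106 kJ
  ΔH_1 = 3798 − 4106 = −308 kJ
Reaction 2:
  Bonds broken (reactants):
    C–H: 4 × 424 = 1696
    O=O: 2 × 511 = 1022
    Σ(broken) = 2718 kJ
  Bonds formed (products):
    C=O: 2 × 812 = 1624
    O–H: 4 × 454 = 1816
    Σ(formed) = 3440 kJ
  ΔH_2 = 2718 − 3440 = −722 kJ
ΔH_1 − ΔH_2 = +414 kJ, so reaction 2 has the more negative ΔH; |ΔH_1 − ΔH_2| = 414 kJ.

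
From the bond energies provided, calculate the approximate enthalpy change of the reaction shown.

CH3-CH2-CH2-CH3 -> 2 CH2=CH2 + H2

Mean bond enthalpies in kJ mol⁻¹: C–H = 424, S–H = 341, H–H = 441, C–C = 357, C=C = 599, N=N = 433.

Bonds broken (reactants):
  C–C: 3 × 357 = 1071
  C–H: 10 × 424 = 4240
  Σ(broken) = 5311 kJ
Bonds formed (products):
  C–H: 8 × 424 = 3392
  C=C: 2 × 599 = 1198
  H–H: 1 × 441 = 441
  Σ(formed) = 5031 kJ
ΔH = Σ(broken) − Σ(formed) = 5311 − 5031 = +280 kJ

ΔH ≈ +280 kJ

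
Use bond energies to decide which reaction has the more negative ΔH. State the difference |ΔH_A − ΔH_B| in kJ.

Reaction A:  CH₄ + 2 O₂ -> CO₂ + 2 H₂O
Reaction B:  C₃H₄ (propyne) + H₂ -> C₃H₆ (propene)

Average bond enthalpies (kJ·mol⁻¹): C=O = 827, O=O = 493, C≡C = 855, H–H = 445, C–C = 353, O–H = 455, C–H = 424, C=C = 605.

Reaction A, by 639 kJ

Reaction A:
  Bonds broken (reactants):
    C–H: 4 × 424 = 1696
    O=O: 2 × 493 = 986
    Σ(broken) = 2682 kJ
  Bonds formed (products):
    C=O: 2 × 827 = 1654
    O–H: 4 × 455 = 1820
    Σ(formed) = 3474 kJ
  ΔH_A = 2682 − 3474 = −792 kJ
Reaction B:
  Bonds broken (reactants):
    C≡C: 1 × 855 = 855
    C–C: 1 × 353 = 353
    C–H: 4 × 424 = 1696
    H–H: 1 × 445 = 445
    Σ(broken) = 3349 kJ
  Bonds formed (products):
    C–C: 1 × 353 = 353
    C–H: 6 × 424 = 2544
    C=C: 1 × 605 = 605
    Σ(formed) = 3502 kJ
  ΔH_B = 3349 − 3502 = −153 kJ
ΔH_A − ΔH_B = −639 kJ, so reaction A has the more negative ΔH; |ΔH_A − ΔH_B| = 639 kJ.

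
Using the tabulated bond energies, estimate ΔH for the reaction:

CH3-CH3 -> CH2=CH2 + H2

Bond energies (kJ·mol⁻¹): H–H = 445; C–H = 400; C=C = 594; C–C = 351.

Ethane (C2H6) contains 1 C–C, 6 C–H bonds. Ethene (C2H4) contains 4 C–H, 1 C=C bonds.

ΔH ≈ +112 kJ

Bonds broken (reactants):
  C–C: 1 × 351 = 351
  C–H: 6 × 400 = 2400
  Σ(broken) = 2751 kJ
Bonds formed (products):
  C–H: 4 × 400 = 1600
  C=C: 1 × 594 = 594
  H–H: 1 × 445 = 445
  Σ(formed) = 2639 kJ
ΔH = Σ(broken) − Σ(formed) = 2751 − 2639 = +112 kJ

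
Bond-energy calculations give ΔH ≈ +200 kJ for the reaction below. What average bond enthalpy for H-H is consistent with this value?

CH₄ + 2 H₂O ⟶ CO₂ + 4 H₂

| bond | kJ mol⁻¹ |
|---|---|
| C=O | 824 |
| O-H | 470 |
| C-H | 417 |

Let D be the H-H bond energy.
Σ(broken) = 4×417 + 4×470 = 3548
Σ(formed) = 2×824 + 4×D = 1648 + 4D
ΔH = Σ(broken) − Σ(formed) = (3548) − (1648 + 4D) = +1900 − 4D
Setting this equal to +200 kJ gives 4D = 1700, so D = 425 kJ/mol.

D(H-H) ≈ 425 kJ/mol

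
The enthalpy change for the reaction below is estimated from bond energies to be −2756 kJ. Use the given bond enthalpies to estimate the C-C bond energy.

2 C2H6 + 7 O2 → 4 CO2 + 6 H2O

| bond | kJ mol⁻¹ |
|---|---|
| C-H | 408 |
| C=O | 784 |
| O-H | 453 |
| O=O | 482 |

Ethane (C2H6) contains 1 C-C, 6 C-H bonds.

Let D be the C-C bond energy.
Σ(broken) = 2×D + 12×408 + 7×482 = 8270 + 2D
Σ(formed) = 8×784 + 12×453 = 11708
ΔH = Σ(broken) − Σ(formed) = (8270 + 2D) − (11708) = −3438 + 2D
Setting this equal to −2756 kJ gives 2D = 682, so D = 341 kJ/mol.

D(C-C) ≈ 341 kJ/mol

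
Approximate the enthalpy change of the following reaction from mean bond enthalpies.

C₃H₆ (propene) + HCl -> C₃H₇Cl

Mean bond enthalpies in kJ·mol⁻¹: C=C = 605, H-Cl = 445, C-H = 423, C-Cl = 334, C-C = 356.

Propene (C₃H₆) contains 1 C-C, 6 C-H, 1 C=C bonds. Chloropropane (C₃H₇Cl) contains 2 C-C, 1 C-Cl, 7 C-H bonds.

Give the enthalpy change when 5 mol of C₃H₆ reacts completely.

Bonds broken (reactants):
  C-C: 1 × 356 = 356
  C-H: 6 × 423 = 2538
  C=C: 1 × 605 = 605
  H-Cl: 1 × 445 = 445
  Σ(broken) = 3944 kJ
Bonds formed (products):
  C-C: 2 × 356 = 712
  C-Cl: 1 × 334 = 334
  C-H: 7 × 423 = 2961
  Σ(formed) = 4007 kJ
ΔH = Σ(broken) − Σ(formed) = 3944 − 4007 = −63 kJ
For 5× the reaction as written: 5 × (−63) = −315 kJ

ΔH = −315 kJ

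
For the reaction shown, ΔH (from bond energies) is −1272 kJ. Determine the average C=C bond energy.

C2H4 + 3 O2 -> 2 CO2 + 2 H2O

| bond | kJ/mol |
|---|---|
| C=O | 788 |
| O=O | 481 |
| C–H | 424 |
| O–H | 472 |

Let D be the C=C bond energy.
Σ(broken) = 4×424 + 1×D + 3×481 = 3139 + D
Σ(formed) = 4×788 + 4×472 = 5040
ΔH = Σ(broken) − Σ(formed) = (3139 + D) − (5040) = −1901 + D
Setting this equal to −1272 kJ gives D = 629 kJ/mol.

D(C=C) ≈ 629 kJ/mol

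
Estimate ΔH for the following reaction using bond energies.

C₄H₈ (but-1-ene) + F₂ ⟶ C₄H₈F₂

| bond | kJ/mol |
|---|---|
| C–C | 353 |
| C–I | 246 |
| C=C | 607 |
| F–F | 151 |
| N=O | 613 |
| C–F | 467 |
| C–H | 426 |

Bonds broken (reactants):
  C–C: 2 × 353 = 706
  C–H: 8 × 426 = 3408
  C=C: 1 × 607 = 607
  F–F: 1 × 151 = 151
  Σ(broken) = 4872 kJ
Bonds formed (products):
  C–C: 3 × 353 = 1059
  C–F: 2 × 467 = 934
  C–H: 8 × 426 = 3408
  Σ(formed) = 5401 kJ
ΔH = Σ(broken) − Σ(formed) = 4872 − 5401 = −529 kJ

ΔH ≈ −529 kJ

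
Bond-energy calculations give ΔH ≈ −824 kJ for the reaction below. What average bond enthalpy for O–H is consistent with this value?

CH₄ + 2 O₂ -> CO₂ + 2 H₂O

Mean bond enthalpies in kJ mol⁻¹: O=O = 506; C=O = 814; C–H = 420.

Let D be the O–H bond energy.
Σ(broken) = 4×420 + 2×506 = 2692
Σ(formed) = 2×814 + 4×D = 1628 + 4D
ΔH = Σ(broken) − Σ(formed) = (2692) − (1628 + 4D) = +1064 − 4D
Setting this equal to −824 kJ gives 4D = 1888, so D = 472 kJ/mol.

D(O–H) ≈ 472 kJ/mol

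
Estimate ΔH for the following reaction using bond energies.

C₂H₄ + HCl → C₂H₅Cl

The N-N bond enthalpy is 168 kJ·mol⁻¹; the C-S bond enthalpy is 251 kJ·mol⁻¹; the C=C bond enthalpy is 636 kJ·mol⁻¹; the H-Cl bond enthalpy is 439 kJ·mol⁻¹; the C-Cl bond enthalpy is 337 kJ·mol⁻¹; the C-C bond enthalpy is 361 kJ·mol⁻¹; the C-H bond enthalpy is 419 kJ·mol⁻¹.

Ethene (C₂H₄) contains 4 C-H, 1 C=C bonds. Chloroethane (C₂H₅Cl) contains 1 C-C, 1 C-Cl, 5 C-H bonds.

Bonds broken (reactants):
  C-H: 4 × 419 = 1676
  C=C: 1 × 636 = 636
  H-Cl: 1 × 439 = 439
  Σ(broken) = 2751 kJ
Bonds formed (products):
  C-C: 1 × 361 = 361
  C-Cl: 1 × 337 = 337
  C-H: 5 × 419 = 2095
  Σ(formed) = 2793 kJ
ΔH = Σ(broken) − Σ(formed) = 2751 − 2793 = −42 kJ

ΔH ≈ −42 kJ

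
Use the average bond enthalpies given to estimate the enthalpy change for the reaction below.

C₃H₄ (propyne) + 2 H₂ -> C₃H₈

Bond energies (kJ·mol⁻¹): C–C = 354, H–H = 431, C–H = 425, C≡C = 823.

ΔH ≈ −369 kJ

Bonds broken (reactants):
  C≡C: 1 × 823 = 823
  C–C: 1 × 354 = 354
  C–H: 4 × 425 = 1700
  H–H: 2 × 431 = 862
  Σ(broken) = 3739 kJ
Bonds formed (products):
  C–C: 2 × 354 = 708
  C–H: 8 × 425 = 3400
  Σ(formed) = 4108 kJ
ΔH = Σ(broken) − Σ(formed) = 3739 − 4108 = −369 kJ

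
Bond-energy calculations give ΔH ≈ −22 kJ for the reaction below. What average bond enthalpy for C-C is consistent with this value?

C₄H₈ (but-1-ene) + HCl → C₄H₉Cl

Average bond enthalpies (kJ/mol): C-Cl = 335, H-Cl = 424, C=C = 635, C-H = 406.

D(C-C) ≈ 340 kJ/mol

Let D be the C-C bond energy.
Σ(broken) = 2×D + 8×406 + 1×635 + 1×424 = 4307 + 2D
Σ(formed) = 3×D + 1×335 + 9×406 = 3989 + 3D
ΔH = Σ(broken) − Σ(formed) = (4307 + 2D) − (3989 + 3D) = +318 − D
Setting this equal to −22 kJ gives D = 340 kJ/mol.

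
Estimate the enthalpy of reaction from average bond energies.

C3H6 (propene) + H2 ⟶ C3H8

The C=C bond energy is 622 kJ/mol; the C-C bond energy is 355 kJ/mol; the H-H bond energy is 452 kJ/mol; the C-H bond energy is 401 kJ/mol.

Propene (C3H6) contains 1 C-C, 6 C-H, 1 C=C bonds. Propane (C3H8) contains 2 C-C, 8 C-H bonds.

Bonds broken (reactants):
  C-C: 1 × 355 = 355
  C-H: 6 × 401 = 2406
  C=C: 1 × 622 = 622
  H-H: 1 × 452 = 452
  Σ(broken) = 3835 kJ
Bonds formed (products):
  C-C: 2 × 355 = 710
  C-H: 8 × 401 = 3208
  Σ(formed) = 3918 kJ
ΔH = Σ(broken) − Σ(formed) = 3835 − 3918 = −83 kJ

ΔH ≈ −83 kJ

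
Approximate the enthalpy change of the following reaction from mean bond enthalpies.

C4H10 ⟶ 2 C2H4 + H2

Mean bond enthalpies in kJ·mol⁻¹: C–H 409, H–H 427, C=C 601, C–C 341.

ΔH ≈ +212 kJ

Bonds broken (reactants):
  C–C: 3 × 341 = 1023
  C–H: 10 × 409 = 4090
  Σ(broken) = 5113 kJ
Bonds formed (products):
  C–H: 8 × 409 = 3272
  C=C: 2 × 601 = 1202
  H–H: 1 × 427 = 427
  Σ(formed) = 4901 kJ
ΔH = Σ(broken) − Σ(formed) = 5113 − 4901 = +212 kJ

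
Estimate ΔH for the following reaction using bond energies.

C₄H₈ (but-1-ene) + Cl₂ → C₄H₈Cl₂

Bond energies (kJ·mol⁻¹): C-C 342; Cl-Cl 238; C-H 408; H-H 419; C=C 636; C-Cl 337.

ΔH ≈ −142 kJ

Bonds broken (reactants):
  C-C: 2 × 342 = 684
  C-H: 8 × 408 = 3264
  C=C: 1 × 636 = 636
  Cl-Cl: 1 × 238 = 238
  Σ(broken) = 4822 kJ
Bonds formed (products):
  C-C: 3 × 342 = 1026
  C-Cl: 2 × 337 = 674
  C-H: 8 × 408 = 3264
  Σ(formed) = 4964 kJ
ΔH = Σ(broken) − Σ(formed) = 4822 − 4964 = −142 kJ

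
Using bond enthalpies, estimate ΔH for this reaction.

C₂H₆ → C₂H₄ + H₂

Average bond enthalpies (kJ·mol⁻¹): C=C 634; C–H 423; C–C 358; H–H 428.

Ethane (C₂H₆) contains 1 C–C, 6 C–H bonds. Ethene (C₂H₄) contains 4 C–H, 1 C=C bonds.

Bonds broken (reactants):
  C–C: 1 × 358 = 358
  C–H: 6 × 423 = 2538
  Σ(broken) = 2896 kJ
Bonds formed (products):
  C–H: 4 × 423 = 1692
  C=C: 1 × 634 = 634
  H–H: 1 × 428 = 428
  Σ(formed) = 2754 kJ
ΔH = Σ(broken) − Σ(formed) = 2896 − 2754 = +142 kJ

ΔH ≈ +142 kJ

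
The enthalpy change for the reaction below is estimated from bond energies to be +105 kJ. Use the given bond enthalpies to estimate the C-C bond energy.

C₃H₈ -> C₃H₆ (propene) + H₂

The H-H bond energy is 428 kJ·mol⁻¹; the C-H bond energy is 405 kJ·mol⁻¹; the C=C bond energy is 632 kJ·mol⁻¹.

Let D be the C-C bond energy.
Σ(broken) = 2×D + 8×405 = 3240 + 2D
Σ(formed) = 1×D + 6×405 + 1×632 + 1×428 = 3490 + D
ΔH = Σ(broken) − Σ(formed) = (3240 + 2D) − (3490 + D) = −250 + D
Setting this equal to +105 kJ gives D = 355 kJ/mol.

D(C-C) ≈ 355 kJ/mol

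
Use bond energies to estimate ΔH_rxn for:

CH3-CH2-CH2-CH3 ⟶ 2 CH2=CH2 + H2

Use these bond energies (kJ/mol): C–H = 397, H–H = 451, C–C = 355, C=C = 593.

Bonds broken (reactants):
  C–C: 3 × 355 = 1065
  C–H: 10 × 397 = 3970
  Σ(broken) = 5035 kJ
Bonds formed (products):
  C–H: 8 × 397 = 3176
  C=C: 2 × 593 = 1186
  H–H: 1 × 451 = 451
  Σ(formed) = 4813 kJ
ΔH = Σ(broken) − Σ(formed) = 5035 − 4813 = +222 kJ

ΔH ≈ +222 kJ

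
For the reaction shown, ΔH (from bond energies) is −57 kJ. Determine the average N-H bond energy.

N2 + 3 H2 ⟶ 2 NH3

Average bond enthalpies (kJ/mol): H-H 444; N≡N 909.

Let D be the N-H bond energy.
Σ(broken) = 3×444 + 1×909 = 2241
Σ(formed) = 6×D = 6D
ΔH = Σ(broken) − Σ(formed) = (2241) − (6D) = +2241 − 6D
Setting this equal to −57 kJ gives 6D = 2298, so D = 383 kJ/mol.

D(N-H) ≈ 383 kJ/mol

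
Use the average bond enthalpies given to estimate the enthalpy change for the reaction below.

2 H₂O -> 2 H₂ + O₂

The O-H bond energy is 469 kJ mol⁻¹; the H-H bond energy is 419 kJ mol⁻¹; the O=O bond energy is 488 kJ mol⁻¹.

ΔH ≈ +550 kJ

Bonds broken (reactants):
  O-H: 4 × 469 = 1876
  Σ(broken) = 1876 kJ
Bonds formed (products):
  H-H: 2 × 419 = 838
  O=O: 1 × 488 = 488
  Σ(formed) = 1326 kJ
ΔH = Σ(broken) − Σ(formed) = 1876 − 1326 = +550 kJ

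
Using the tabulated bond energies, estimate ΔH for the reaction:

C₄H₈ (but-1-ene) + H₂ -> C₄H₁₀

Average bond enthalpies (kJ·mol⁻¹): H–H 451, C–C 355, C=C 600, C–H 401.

Bonds broken (reactants):
  C–C: 2 × 355 = 710
  C–H: 8 × 401 = 3208
  C=C: 1 × 600 = 600
  H–H: 1 × 451 = 451
  Σ(broken) = 4969 kJ
Bonds formed (products):
  C–C: 3 × 355 = 1065
  C–H: 10 × 401 = 4010
  Σ(formed) = 5075 kJ
ΔH = Σ(broken) − Σ(formed) = 4969 − 5075 = −106 kJ

ΔH ≈ −106 kJ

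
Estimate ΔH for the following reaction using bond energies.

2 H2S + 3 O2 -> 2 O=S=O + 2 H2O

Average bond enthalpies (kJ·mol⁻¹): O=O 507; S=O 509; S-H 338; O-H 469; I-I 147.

ΔH ≈ −1039 kJ

Bonds broken (reactants):
  O=O: 3 × 507 = 1521
  S-H: 4 × 338 = 1352
  Σ(broken) = 2873 kJ
Bonds formed (products):
  O-H: 4 × 469 = 1876
  S=O: 4 × 509 = 2036
  Σ(formed) = 3912 kJ
ΔH = Σ(broken) − Σ(formed) = 2873 − 3912 = −1039 kJ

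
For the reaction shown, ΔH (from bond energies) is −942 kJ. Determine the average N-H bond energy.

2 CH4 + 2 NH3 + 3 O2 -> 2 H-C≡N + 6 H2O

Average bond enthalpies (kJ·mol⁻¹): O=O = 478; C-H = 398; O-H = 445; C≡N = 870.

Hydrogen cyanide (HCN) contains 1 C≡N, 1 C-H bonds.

D(N-H) ≈ 386 kJ/mol

Let D be the N-H bond energy.
Σ(broken) = 8×398 + 6×D + 3×478 = 4618 + 6D
Σ(formed) = 2×870 + 2×398 + 12×445 = 7876
ΔH = Σ(broken) − Σ(formed) = (4618 + 6D) − (7876) = −3258 + 6D
Setting this equal to −942 kJ gives 6D = 2316, so D = 386 kJ/mol.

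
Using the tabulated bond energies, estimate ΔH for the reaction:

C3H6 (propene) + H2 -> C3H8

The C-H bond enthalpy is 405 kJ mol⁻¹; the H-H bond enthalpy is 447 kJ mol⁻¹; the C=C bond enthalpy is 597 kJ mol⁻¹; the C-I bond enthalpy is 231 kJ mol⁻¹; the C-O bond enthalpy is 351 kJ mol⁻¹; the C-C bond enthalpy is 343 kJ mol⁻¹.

ΔH ≈ −109 kJ

Bonds broken (reactants):
  C-C: 1 × 343 = 343
  C-H: 6 × 405 = 2430
  C=C: 1 × 597 = 597
  H-H: 1 × 447 = 447
  Σ(broken) = 3817 kJ
Bonds formed (products):
  C-C: 2 × 343 = 686
  C-H: 8 × 405 = 3240
  Σ(formed) = 3926 kJ
ΔH = Σ(broken) − Σ(formed) = 3817 − 3926 = −109 kJ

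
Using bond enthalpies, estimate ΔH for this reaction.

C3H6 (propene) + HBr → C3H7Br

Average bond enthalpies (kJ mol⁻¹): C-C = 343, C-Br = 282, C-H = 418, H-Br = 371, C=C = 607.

ΔH ≈ −65 kJ

Bonds broken (reactants):
  C-C: 1 × 343 = 343
  C-H: 6 × 418 = 2508
  C=C: 1 × 607 = 607
  H-Br: 1 × 371 = 371
  Σ(broken) = 3829 kJ
Bonds formed (products):
  C-Br: 1 × 282 = 282
  C-C: 2 × 343 = 686
  C-H: 7 × 418 = 2926
  Σ(formed) = 3894 kJ
ΔH = Σ(broken) − Σ(formed) = 3829 − 3894 = −65 kJ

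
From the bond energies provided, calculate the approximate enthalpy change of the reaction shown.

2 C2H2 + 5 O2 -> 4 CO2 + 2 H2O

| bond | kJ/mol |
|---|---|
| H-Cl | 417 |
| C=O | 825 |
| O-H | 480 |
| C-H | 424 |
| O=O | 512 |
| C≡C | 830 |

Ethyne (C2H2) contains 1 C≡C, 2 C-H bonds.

Bonds broken (reactants):
  C≡C: 2 × 830 = 1660
  C-H: 4 × 424 = 1696
  O=O: 5 × 512 = 2560
  Σ(broken) = 5916 kJ
Bonds formed (products):
  C=O: 8 × 825 = 6600
  O-H: 4 × 480 = 1920
  Σ(formed) = 8520 kJ
ΔH = Σ(broken) − Σ(formed) = 5916 − 8520 = −2604 kJ

ΔH ≈ −2604 kJ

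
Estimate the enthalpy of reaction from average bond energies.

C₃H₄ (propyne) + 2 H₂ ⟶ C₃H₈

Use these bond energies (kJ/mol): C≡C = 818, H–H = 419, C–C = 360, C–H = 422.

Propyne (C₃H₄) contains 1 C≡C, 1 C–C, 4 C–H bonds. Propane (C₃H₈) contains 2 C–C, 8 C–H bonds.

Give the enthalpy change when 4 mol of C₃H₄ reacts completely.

Bonds broken (reactants):
  C≡C: 1 × 818 = 818
  C–C: 1 × 360 = 360
  C–H: 4 × 422 = 1688
  H–H: 2 × 419 = 838
  Σ(broken) = 3704 kJ
Bonds formed (products):
  C–C: 2 × 360 = 720
  C–H: 8 × 422 = 3376
  Σ(formed) = 4096 kJ
ΔH = Σ(broken) − Σ(formed) = 3704 − 4096 = −392 kJ
For 4× the reaction as written: 4 × (−392) = −1568 kJ

ΔH = −1568 kJ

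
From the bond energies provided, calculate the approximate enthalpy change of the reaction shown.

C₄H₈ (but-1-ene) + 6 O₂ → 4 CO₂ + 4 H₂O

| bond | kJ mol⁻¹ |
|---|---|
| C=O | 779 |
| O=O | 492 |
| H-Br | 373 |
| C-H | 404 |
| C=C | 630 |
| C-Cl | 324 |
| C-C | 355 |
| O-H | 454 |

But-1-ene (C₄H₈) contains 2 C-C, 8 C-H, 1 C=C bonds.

ΔH ≈ −2340 kJ

Bonds broken (reactants):
  C-C: 2 × 355 = 710
  C-H: 8 × 404 = 3232
  C=C: 1 × 630 = 630
  O=O: 6 × 492 = 2952
  Σ(broken) = 7524 kJ
Bonds formed (products):
  C=O: 8 × 779 = 6232
  O-H: 8 × 454 = 3632
  Σ(formed) = 9864 kJ
ΔH = Σ(broken) − Σ(formed) = 7524 − 9864 = −2340 kJ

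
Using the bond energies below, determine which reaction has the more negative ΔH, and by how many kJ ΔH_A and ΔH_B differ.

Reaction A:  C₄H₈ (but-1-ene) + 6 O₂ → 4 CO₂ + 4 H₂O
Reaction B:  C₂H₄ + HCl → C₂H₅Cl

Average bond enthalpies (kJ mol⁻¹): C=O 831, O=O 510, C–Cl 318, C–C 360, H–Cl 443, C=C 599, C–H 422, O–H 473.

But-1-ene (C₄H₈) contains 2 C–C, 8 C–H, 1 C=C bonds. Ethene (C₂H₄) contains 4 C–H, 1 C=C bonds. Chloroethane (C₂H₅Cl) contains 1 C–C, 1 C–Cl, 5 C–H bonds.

Reaction A, by 2619 kJ

Reaction A:
  Bonds broken (reactants):
    C–C: 2 × 360 = 720
    C–H: 8 × 422 = 3376
    C=C: 1 × 599 = 599
    O=O: 6 × 510 = 3060
    Σ(broken) = 7755 kJ
  Bonds formed (products):
    C=O: 8 × 831 = 6648
    O–H: 8 × 473 = 3784
    Σ(formed) = 10432 kJ
  ΔH_A = 7755 − 10432 = −2677 kJ
Reaction B:
  Bonds broken (reactants):
    C–H: 4 × 422 = 1688
    C=C: 1 × 599 = 599
    H–Cl: 1 × 443 = 443
    Σ(broken) = 2730 kJ
  Bonds formed (products):
    C–C: 1 × 360 = 360
    C–Cl: 1 × 318 = 318
    C–H: 5 × 422 = 2110
    Σ(formed) = 2788 kJ
  ΔH_B = 2730 − 2788 = −58 kJ
ΔH_A − ΔH_B = −2619 kJ, so reaction A has the more negative ΔH; |ΔH_A − ΔH_B| = 2619 kJ.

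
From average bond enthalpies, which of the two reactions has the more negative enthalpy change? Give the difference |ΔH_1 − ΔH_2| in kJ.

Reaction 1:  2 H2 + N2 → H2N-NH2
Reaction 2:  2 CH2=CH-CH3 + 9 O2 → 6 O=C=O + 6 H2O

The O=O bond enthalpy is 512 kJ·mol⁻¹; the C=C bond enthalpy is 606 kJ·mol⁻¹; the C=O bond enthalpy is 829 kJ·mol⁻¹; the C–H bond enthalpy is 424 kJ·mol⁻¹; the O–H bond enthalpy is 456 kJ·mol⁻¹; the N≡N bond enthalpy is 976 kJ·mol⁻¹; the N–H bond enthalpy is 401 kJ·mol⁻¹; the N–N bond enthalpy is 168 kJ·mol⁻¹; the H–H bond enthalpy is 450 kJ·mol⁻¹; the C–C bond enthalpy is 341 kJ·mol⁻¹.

Reaction 1:
  Bonds broken (reactants):
    H–H: 2 × 450 = 900
    N≡N: 1 × 976 = 976
    Σ(broken) = 1876 kJ
  Bonds formed (products):
    N–H: 4 × 401 = 1604
    N–N: 1 × 168 = 168
    Σ(formed) = 1772 kJ
  ΔH_1 = 1876 − 1772 = +104 kJ
Reaction 2:
  Bonds broken (reactants):
    C–C: 2 × 341 = 682
    C–H: 12 × 424 = 5088
    C=C: 2 × 606 = 1212
    O=O: 9 × 512 = 4608
    Σ(broken) = 11590 kJ
  Bonds formed (products):
    C=O: 12 × 829 = 9948
    O–H: 12 × 456 = 5472
    Σ(formed) = 15420 kJ
  ΔH_2 = 11590 − 15420 = −3830 kJ
ΔH_1 − ΔH_2 = +3934 kJ, so reaction 2 has the more negative ΔH; |ΔH_1 − ΔH_2| = 3934 kJ.

Reaction 2, by 3934 kJ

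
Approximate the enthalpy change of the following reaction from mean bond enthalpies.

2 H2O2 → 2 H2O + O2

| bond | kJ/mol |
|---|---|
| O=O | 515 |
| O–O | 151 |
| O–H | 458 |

ΔH ≈ −213 kJ

Bonds broken (reactants):
  O–H: 4 × 458 = 1832
  O–O: 2 × 151 = 302
  Σ(broken) = 2134 kJ
Bonds formed (products):
  O–H: 4 × 458 = 1832
  O=O: 1 × 515 = 515
  Σ(formed) = 2347 kJ
ΔH = Σ(broken) − Σ(formed) = 2134 − 2347 = −213 kJ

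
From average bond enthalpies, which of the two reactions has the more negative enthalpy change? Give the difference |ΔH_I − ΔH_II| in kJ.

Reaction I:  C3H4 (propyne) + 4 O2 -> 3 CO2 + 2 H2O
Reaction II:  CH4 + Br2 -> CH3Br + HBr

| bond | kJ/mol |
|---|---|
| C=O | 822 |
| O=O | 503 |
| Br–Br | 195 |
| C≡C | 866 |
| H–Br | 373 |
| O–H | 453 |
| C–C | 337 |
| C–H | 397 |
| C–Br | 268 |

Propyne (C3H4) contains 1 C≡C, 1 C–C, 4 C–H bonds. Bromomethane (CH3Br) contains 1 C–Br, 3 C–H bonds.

Reaction I, by 1892 kJ

Reaction I:
  Bonds broken (reactants):
    C≡C: 1 × 866 = 866
    C–C: 1 × 337 = 337
    C–H: 4 × 397 = 1588
    O=O: 4 × 503 = 2012
    Σ(broken) = 4803 kJ
  Bonds formed (products):
    C=O: 6 × 822 = 4932
    O–H: 4 × 453 = 1812
    Σ(formed) = 6744 kJ
  ΔH_I = 4803 − 6744 = −1941 kJ
Reaction II:
  Bonds broken (reactants):
    Br–Br: 1 × 195 = 195
    C–H: 4 × 397 = 1588
    Σ(broken) = 1783 kJ
  Bonds formed (products):
    C–Br: 1 × 268 = 268
    C–H: 3 × 397 = 1191
    H–Br: 1 × 373 = 373
    Σ(formed) = 1832 kJ
  ΔH_II = 1783 − 1832 = −49 kJ
ΔH_I − ΔH_II = −1892 kJ, so reaction I has the more negative ΔH; |ΔH_I − ΔH_II| = 1892 kJ.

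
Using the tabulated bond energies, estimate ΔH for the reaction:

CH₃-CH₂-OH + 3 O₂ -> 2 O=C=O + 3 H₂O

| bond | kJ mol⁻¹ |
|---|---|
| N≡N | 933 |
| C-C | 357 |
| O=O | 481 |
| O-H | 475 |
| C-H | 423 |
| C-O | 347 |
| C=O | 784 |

ΔH ≈ −1249 kJ

Bonds broken (reactants):
  C-C: 1 × 357 = 357
  C-H: 5 × 423 = 2115
  C-O: 1 × 347 = 347
  O-H: 1 × 475 = 475
  O=O: 3 × 481 = 1443
  Σ(broken) = 4737 kJ
Bonds formed (products):
  C=O: 4 × 784 = 3136
  O-H: 6 × 475 = 2850
  Σ(formed) = 5986 kJ
ΔH = Σ(broken) − Σ(formed) = 4737 − 5986 = −1249 kJ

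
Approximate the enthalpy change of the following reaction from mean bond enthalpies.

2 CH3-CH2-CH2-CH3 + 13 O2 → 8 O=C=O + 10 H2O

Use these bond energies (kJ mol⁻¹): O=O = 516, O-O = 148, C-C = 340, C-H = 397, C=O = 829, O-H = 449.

Bonds broken (reactants):
  C-C: 6 × 340 = 2040
  C-H: 20 × 397 = 7940
  O=O: 13 × 516 = 6708
  Σ(broken) = 16688 kJ
Bonds formed (products):
  C=O: 16 × 829 = 13264
  O-H: 20 × 449 = 8980
  Σ(formed) = 22244 kJ
ΔH = Σ(broken) − Σ(formed) = 16688 − 22244 = −5556 kJ

ΔH ≈ −5556 kJ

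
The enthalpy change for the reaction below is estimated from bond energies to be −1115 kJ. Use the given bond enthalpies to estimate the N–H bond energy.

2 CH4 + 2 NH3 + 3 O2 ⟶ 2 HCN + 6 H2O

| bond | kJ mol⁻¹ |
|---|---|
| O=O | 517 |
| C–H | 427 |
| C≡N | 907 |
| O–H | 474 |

D(N–H) ≈ 379 kJ/mol

Let D be the N–H bond energy.
Σ(broken) = 8×427 + 6×D + 3×517 = 4967 + 6D
Σ(formed) = 2×907 + 2×427 + 12×474 = 8356
ΔH = Σ(broken) − Σ(formed) = (4967 + 6D) − (8356) = −3389 + 6D
Setting this equal to −1115 kJ gives 6D = 2274, so D = 379 kJ/mol.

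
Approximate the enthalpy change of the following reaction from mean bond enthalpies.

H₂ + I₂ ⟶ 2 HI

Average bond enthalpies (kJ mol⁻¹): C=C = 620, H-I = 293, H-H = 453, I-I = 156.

Bonds broken (reactants):
  H-H: 1 × 453 = 453
  I-I: 1 × 156 = 156
  Σ(broken) = 609 kJ
Bonds formed (products):
  H-I: 2 × 293 = 586
  Σ(formed) = 586 kJ
ΔH = Σ(broken) − Σ(formed) = 609 − 586 = +23 kJ

ΔH ≈ +23 kJ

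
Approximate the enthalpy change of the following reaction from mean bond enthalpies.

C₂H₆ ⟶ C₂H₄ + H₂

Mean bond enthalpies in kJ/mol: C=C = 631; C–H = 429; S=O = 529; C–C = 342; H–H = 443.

ΔH ≈ +126 kJ

Bonds broken (reactants):
  C–C: 1 × 342 = 342
  C–H: 6 × 429 = 2574
  Σ(broken) = 2916 kJ
Bonds formed (products):
  C–H: 4 × 429 = 1716
  C=C: 1 × 631 = 631
  H–H: 1 × 443 = 443
  Σ(formed) = 2790 kJ
ΔH = Σ(broken) − Σ(formed) = 2916 − 2790 = +126 kJ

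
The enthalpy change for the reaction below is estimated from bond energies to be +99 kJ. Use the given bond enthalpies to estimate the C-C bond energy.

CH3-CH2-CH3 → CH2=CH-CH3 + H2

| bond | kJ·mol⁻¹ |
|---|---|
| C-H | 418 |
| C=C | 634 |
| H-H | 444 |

Let D be the C-C bond energy.
Σ(broken) = 2×D + 8×418 = 3344 + 2D
Σ(formed) = 1×D + 6×418 + 1×634 + 1×444 = 3586 + D
ΔH = Σ(broken) − Σ(formed) = (3344 + 2D) − (3586 + D) = −242 + D
Setting this equal to +99 kJ gives D = 341 kJ/mol.

D(C-C) ≈ 341 kJ/mol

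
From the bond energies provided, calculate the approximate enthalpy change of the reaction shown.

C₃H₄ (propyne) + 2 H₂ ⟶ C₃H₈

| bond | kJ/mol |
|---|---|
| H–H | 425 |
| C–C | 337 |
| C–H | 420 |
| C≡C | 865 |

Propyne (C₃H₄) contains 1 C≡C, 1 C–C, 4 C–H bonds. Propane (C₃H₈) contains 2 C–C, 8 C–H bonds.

ΔH ≈ −302 kJ

Bonds broken (reactants):
  C≡C: 1 × 865 = 865
  C–C: 1 × 337 = 337
  C–H: 4 × 420 = 1680
  H–H: 2 × 425 = 850
  Σ(broken) = 3732 kJ
Bonds formed (products):
  C–C: 2 × 337 = 674
  C–H: 8 × 420 = 3360
  Σ(formed) = 4034 kJ
ΔH = Σ(broken) − Σ(formed) = 3732 − 4034 = −302 kJ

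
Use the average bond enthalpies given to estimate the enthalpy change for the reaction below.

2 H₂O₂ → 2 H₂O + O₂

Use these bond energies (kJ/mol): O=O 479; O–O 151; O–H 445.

Bonds broken (reactants):
  O–H: 4 × 445 = 1780
  O–O: 2 × 151 = 302
  Σ(broken) = 2082 kJ
Bonds formed (products):
  O–H: 4 × 445 = 1780
  O=O: 1 × 479 = 479
  Σ(formed) = 2259 kJ
ΔH = Σ(broken) − Σ(formed) = 2082 − 2259 = −177 kJ

ΔH ≈ −177 kJ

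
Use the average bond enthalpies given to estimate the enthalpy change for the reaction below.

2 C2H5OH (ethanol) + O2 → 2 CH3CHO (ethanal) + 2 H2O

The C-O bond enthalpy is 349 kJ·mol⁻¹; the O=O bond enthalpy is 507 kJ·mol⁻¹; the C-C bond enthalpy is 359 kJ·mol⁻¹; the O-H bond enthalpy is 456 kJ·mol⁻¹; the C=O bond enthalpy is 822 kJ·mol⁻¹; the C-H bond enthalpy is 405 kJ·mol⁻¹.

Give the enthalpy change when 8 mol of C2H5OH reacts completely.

ΔH = −2164 kJ

Bonds broken (reactants):
  C-C: 2 × 359 = 718
  C-H: 10 × 405 = 4050
  C-O: 2 × 349 = 698
  O-H: 2 × 456 = 912
  O=O: 1 × 507 = 507
  Σ(broken) = 6885 kJ
Bonds formed (products):
  C-C: 2 × 359 = 718
  C-H: 8 × 405 = 3240
  C=O: 2 × 822 = 1644
  O-H: 4 × 456 = 1824
  Σ(formed) = 7426 kJ
ΔH = Σ(broken) − Σ(formed) = 6885 − 7426 = −541 kJ
For 4× the reaction as written: 4 × (−541) = −2164 kJ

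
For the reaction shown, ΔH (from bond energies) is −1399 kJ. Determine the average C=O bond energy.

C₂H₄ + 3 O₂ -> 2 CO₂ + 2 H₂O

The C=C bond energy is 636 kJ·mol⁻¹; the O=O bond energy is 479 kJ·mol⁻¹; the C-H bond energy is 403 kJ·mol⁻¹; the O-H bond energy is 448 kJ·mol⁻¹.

D(C=O) ≈ 823 kJ/mol

Let D be the C=O bond energy.
Σ(broken) = 4×403 + 1×636 + 3×479 = 3685
Σ(formed) = 4×D + 4×448 = 1792 + 4D
ΔH = Σ(broken) − Σ(formed) = (3685) − (1792 + 4D) = +1893 − 4D
Setting this equal to −1399 kJ gives 4D = 3292, so D = 823 kJ/mol.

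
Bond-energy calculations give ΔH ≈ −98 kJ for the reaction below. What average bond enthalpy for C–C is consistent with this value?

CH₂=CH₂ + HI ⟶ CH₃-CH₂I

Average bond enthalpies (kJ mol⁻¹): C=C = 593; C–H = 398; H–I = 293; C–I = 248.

Let D be the C–C bond energy.
Σ(broken) = 4×398 + 1×593 + 1×293 = 2478
Σ(formed) = 1×D + 5×398 + 1×248 = 2238 + D
ΔH = Σ(broken) − Σ(formed) = (2478) − (2238 + D) = +240 − D
Setting this equal to −98 kJ gives D = 338 kJ/mol.

D(C–C) ≈ 338 kJ/mol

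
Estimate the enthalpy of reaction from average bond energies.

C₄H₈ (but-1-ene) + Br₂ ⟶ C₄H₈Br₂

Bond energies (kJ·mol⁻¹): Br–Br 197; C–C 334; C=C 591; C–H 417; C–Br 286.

Bonds broken (reactants):
  Br–Br: 1 × 197 = 197
  C–C: 2 × 334 = 668
  C–H: 8 × 417 = 3336
  C=C: 1 × 591 = 591
  Σ(broken) = 4792 kJ
Bonds formed (products):
  C–Br: 2 × 286 = 572
  C–C: 3 × 334 = 1002
  C–H: 8 × 417 = 3336
  Σ(formed) = 4910 kJ
ΔH = Σ(broken) − Σ(formed) = 4792 − 4910 = −118 kJ

ΔH ≈ −118 kJ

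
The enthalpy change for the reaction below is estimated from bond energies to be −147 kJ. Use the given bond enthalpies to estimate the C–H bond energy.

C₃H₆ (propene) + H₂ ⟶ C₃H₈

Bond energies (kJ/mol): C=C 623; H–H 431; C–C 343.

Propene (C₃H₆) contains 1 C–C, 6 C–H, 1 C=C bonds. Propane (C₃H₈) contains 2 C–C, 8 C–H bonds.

D(C–H) ≈ 429 kJ/mol

Let D be the C–H bond energy.
Σ(broken) = 1×343 + 6×D + 1×623 + 1×431 = 1397 + 6D
Σ(formed) = 2×343 + 8×D = 686 + 8D
ΔH = Σ(broken) − Σ(formed) = (1397 + 6D) − (686 + 8D) = +711 − 2D
Setting this equal to −147 kJ gives 2D = 858, so D = 429 kJ/mol.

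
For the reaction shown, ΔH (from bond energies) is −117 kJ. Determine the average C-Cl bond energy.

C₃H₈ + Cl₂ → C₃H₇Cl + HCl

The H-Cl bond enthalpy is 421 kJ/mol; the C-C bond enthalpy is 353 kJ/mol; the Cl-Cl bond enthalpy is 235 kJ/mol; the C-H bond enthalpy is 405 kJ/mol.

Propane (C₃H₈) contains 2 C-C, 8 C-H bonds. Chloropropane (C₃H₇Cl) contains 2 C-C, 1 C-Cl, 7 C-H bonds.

Let D be the C-Cl bond energy.
Σ(broken) = 2×353 + 8×405 + 1×235 = 4181
Σ(formed) = 2×353 + 1×D + 7×405 + 1×421 = 3962 + D
ΔH = Σ(broken) − Σ(formed) = (4181) − (3962 + D) = +219 − D
Setting this equal to −117 kJ gives D = 336 kJ/mol.

D(C-Cl) ≈ 336 kJ/mol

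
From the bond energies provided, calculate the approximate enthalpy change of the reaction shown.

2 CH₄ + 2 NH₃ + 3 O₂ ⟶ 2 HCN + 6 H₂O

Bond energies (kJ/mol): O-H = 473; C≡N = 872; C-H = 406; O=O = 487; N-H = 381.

Bonds broken (reactants):
  C-H: 8 × 406 = 3248
  N-H: 6 × 381 = 2286
  O=O: 3 × 487 = 1461
  Σ(broken) = 6995 kJ
Bonds formed (products):
  C≡N: 2 × 872 = 1744
  C-H: 2 × 406 = 812
  O-H: 12 × 473 = 5676
  Σ(formed) = 8232 kJ
ΔH = Σ(broken) − Σ(formed) = 6995 − 8232 = −1237 kJ

ΔH ≈ −1237 kJ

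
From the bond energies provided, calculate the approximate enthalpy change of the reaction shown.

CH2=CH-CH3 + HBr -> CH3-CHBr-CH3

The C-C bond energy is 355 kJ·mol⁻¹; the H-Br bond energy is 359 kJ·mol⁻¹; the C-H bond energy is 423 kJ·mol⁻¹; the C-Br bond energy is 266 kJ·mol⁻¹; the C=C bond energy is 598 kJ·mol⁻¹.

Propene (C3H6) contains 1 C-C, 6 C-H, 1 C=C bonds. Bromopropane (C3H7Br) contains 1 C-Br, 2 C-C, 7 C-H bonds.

ΔH ≈ −87 kJ

Bonds broken (reactants):
  C-C: 1 × 355 = 355
  C-H: 6 × 423 = 2538
  C=C: 1 × 598 = 598
  H-Br: 1 × 359 = 359
  Σ(broken) = 3850 kJ
Bonds formed (products):
  C-Br: 1 × 266 = 266
  C-C: 2 × 355 = 710
  C-H: 7 × 423 = 2961
  Σ(formed) = 3937 kJ
ΔH = Σ(broken) − Σ(formed) = 3850 − 3937 = −87 kJ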